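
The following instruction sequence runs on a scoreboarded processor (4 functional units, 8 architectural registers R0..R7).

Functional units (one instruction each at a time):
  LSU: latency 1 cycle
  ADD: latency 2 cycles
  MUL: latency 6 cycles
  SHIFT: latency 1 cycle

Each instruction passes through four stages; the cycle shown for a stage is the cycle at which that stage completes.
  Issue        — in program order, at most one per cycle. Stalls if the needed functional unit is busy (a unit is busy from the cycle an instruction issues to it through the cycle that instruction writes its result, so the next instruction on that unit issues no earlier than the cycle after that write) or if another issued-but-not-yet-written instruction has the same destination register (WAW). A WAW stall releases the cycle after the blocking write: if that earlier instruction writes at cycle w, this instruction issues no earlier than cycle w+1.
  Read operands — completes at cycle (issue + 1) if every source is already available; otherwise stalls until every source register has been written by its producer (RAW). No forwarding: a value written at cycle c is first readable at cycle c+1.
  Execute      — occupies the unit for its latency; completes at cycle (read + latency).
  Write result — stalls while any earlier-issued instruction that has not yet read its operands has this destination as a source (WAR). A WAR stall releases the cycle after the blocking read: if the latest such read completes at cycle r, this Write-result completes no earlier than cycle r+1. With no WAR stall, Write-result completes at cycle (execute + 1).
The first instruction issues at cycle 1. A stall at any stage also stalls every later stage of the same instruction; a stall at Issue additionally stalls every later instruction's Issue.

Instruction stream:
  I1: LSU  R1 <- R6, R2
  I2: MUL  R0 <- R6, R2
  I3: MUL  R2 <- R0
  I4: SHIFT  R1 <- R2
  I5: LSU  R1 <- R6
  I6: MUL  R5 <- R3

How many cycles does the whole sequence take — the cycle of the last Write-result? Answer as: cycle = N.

[1] issue I1 (LSU)
[2] I1 read-ops, issue I2 (MUL)
[3] I1 finished on LSU, I2 read-ops
[4] I1→R1
[9] I2 finished on MUL
[10] I2→R0
[11] issue I3 (MUL)
[12] I3 read-ops, issue I4 (SHIFT)
[18] I3 finished on MUL
[19] I3→R2
[20] I4 read-ops
[21] I4 finished on SHIFT
[22] I4→R1
[23] issue I5 (LSU)
[24] I5 read-ops, issue I6 (MUL)
[25] I5 finished on LSU, I6 read-ops
[26] I5→R1
[31] I6 finished on MUL
[32] I6→R5

cycle = 32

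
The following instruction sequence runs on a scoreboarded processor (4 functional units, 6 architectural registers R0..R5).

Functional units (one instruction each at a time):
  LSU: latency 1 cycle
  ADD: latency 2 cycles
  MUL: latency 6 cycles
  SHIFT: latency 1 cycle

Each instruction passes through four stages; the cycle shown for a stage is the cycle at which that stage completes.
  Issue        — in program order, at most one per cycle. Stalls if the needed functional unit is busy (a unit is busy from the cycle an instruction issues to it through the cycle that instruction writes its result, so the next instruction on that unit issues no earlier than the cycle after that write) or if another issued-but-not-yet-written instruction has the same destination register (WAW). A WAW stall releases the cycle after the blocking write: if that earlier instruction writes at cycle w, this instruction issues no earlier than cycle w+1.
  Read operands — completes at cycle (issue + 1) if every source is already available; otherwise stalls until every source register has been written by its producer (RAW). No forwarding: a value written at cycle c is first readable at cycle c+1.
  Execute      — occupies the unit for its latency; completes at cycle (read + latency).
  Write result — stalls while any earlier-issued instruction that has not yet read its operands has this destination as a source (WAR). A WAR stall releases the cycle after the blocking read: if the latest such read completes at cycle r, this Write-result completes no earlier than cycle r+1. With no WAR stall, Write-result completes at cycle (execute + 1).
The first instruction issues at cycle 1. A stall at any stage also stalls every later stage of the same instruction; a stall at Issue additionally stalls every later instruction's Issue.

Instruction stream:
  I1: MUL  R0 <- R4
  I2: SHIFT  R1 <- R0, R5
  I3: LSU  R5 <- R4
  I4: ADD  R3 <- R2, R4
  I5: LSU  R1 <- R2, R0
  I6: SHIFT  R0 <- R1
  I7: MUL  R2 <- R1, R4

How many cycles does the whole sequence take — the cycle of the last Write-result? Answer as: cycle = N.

c1: I1 dispatched to MUL
c2: I1 operands ready · I2 dispatched to SHIFT
c3: I3 dispatched to LSU
c4: I3 operands ready · I4 dispatched to ADD
c5: I3 complete · I4 operands ready
c7: I4 complete
c8: I1 complete · R3←I4
c9: R0←I1
c10: I2 operands ready
c11: I2 complete · R5←I3
c12: R1←I2
c13: I5 dispatched to LSU
c14: I5 operands ready · I6 dispatched to SHIFT
c15: I5 complete · I7 dispatched to MUL
c16: R1←I5
c17: I6 operands ready · I7 operands ready
c18: I6 complete
c19: R0←I6
c23: I7 complete
c24: R2←I7

cycle = 24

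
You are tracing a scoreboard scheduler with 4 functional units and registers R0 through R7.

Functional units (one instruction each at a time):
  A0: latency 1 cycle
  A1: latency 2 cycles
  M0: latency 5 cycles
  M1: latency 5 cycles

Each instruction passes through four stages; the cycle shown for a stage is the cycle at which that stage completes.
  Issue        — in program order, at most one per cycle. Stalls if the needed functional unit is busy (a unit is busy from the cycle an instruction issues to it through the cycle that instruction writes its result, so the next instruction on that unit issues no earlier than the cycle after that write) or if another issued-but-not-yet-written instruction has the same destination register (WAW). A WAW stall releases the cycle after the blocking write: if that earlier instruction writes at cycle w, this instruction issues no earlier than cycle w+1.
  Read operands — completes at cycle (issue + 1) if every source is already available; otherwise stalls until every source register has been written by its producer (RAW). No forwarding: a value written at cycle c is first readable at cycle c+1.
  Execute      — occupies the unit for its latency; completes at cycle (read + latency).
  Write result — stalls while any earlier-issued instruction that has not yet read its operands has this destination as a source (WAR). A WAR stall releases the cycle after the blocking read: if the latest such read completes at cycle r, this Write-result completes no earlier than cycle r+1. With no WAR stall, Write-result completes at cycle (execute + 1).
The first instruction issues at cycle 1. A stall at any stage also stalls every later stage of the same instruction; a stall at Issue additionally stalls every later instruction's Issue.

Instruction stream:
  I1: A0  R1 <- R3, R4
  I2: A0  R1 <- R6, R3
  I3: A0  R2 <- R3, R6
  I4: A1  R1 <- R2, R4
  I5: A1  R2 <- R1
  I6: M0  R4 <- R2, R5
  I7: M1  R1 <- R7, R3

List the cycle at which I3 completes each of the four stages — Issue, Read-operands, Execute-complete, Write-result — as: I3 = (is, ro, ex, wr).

I3 = (9, 10, 11, 12)

  I1 | 1 | 2 | 3 | 4
  I2 | 5 | 6 | 7 | 8   struct: A0 busy until I1 writes@4
  I3 | 9 | 10 | 11 | 12   struct: A0 busy until I2 writes@8
  I4 | 10 | 13 | 15 | 16   RAW R2: wait I3 write@12
  I5 | 17 | 18 | 20 | 21   struct: A1 busy until I4 writes@16
  I6 | 18 | 22 | 27 | 28   RAW R2: wait I5 write@21
  I7 | 19 | 20 | 25 | 26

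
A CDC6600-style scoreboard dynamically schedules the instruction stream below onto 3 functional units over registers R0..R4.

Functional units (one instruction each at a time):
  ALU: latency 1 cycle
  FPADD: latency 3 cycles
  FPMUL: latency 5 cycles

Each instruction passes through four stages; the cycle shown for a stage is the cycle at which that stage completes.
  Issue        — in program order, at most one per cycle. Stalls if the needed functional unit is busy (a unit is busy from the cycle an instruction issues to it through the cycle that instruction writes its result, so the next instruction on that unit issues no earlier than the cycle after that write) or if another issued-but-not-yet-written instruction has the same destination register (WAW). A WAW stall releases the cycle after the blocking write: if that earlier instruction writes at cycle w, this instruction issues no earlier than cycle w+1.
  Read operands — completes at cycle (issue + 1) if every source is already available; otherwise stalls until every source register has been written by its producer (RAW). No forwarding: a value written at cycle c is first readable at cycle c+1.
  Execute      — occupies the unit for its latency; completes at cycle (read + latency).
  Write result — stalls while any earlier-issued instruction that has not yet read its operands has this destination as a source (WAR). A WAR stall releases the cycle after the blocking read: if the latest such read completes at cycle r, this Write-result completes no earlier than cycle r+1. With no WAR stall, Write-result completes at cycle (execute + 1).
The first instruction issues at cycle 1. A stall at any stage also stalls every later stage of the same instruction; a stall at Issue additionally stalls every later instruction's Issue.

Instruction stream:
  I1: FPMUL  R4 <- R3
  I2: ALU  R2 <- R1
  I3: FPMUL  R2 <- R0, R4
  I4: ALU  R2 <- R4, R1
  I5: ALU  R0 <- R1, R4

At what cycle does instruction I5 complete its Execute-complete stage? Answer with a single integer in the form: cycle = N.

  I1 | 1 | 2 | 7 | 8
  I2 | 2 | 3 | 4 | 5
  I3 | 9 | 10 | 15 | 16   struct: FPMUL busy until I1 writes@8
  I4 | 17 | 18 | 19 | 20   WAW R2: wait I3 write@16
  I5 | 21 | 22 | 23 | 24   struct: ALU busy until I4 writes@20

cycle = 23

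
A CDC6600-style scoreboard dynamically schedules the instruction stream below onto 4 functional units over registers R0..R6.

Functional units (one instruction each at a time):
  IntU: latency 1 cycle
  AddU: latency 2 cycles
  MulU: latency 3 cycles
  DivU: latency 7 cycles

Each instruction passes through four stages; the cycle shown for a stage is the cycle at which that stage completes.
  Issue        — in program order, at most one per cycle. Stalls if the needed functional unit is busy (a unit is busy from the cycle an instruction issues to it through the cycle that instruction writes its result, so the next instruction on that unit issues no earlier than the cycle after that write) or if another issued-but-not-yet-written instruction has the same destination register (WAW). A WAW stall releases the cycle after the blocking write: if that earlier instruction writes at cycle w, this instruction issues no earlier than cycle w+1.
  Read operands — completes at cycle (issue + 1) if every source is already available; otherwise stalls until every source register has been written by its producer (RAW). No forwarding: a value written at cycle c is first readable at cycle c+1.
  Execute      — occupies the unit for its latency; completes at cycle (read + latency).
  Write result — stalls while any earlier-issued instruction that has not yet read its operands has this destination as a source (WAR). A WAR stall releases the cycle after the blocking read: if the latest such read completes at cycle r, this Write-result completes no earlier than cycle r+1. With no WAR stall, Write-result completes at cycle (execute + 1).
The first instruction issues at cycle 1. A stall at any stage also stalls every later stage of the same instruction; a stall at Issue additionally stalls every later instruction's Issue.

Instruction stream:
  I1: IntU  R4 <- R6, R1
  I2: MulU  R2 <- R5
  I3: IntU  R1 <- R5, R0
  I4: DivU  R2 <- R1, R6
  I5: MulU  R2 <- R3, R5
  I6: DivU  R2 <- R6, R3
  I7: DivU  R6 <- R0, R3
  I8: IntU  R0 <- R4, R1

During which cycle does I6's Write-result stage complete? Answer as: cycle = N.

[1] issue I1 (IntU)
[2] I1 read-ops, issue I2 (MulU)
[3] I1 finished on IntU, I2 read-ops
[4] I1→R4
[5] issue I3 (IntU)
[6] I2 finished on MulU, I3 read-ops
[7] I2→R2, I3 finished on IntU
[8] I3→R1, issue I4 (DivU)
[9] I4 read-ops
[16] I4 finished on DivU
[17] I4→R2
[18] issue I5 (MulU)
[19] I5 read-ops
[22] I5 finished on MulU
[23] I5→R2
[24] issue I6 (DivU)
[25] I6 read-ops
[32] I6 finished on DivU
[33] I6→R2
[34] issue I7 (DivU)
[35] I7 read-ops, issue I8 (IntU)
[36] I8 read-ops
[37] I8 finished on IntU
[38] I8→R0
[42] I7 finished on DivU
[43] I7→R6

cycle = 33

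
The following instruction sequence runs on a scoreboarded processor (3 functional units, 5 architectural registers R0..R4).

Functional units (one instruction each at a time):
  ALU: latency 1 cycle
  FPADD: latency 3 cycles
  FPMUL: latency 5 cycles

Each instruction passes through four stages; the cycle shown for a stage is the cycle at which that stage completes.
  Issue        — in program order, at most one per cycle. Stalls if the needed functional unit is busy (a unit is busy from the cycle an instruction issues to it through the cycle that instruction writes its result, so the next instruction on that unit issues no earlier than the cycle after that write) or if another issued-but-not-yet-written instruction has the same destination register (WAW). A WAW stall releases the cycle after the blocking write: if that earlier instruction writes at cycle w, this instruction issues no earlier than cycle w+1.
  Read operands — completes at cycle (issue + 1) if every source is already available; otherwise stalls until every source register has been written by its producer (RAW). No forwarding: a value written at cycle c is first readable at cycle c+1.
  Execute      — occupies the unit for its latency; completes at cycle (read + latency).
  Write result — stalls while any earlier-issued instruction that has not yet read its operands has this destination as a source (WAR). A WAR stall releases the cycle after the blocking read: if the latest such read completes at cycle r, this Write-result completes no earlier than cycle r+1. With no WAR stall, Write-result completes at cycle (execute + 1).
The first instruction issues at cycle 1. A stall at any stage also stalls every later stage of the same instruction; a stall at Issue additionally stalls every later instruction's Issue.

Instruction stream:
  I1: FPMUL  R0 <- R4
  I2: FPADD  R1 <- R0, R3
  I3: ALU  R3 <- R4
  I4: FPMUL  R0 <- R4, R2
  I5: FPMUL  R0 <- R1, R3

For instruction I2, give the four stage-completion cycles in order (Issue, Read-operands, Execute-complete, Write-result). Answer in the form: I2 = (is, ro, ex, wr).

I2 = (2, 9, 12, 13)

I1: IS=1 RO=2 EX=7 WR=8
I2: IS=2 RO=9 EX=12 WR=13  [RAW R0: wait I1 write@8]
I3: IS=3 RO=4 EX=5 WR=10  [WAR R3: wait I2 read@9]
I4: IS=9 RO=10 EX=15 WR=16  [struct: FPMUL busy until I1 writes@8]
I5: IS=17 RO=18 EX=23 WR=24  [struct: FPMUL busy until I4 writes@16]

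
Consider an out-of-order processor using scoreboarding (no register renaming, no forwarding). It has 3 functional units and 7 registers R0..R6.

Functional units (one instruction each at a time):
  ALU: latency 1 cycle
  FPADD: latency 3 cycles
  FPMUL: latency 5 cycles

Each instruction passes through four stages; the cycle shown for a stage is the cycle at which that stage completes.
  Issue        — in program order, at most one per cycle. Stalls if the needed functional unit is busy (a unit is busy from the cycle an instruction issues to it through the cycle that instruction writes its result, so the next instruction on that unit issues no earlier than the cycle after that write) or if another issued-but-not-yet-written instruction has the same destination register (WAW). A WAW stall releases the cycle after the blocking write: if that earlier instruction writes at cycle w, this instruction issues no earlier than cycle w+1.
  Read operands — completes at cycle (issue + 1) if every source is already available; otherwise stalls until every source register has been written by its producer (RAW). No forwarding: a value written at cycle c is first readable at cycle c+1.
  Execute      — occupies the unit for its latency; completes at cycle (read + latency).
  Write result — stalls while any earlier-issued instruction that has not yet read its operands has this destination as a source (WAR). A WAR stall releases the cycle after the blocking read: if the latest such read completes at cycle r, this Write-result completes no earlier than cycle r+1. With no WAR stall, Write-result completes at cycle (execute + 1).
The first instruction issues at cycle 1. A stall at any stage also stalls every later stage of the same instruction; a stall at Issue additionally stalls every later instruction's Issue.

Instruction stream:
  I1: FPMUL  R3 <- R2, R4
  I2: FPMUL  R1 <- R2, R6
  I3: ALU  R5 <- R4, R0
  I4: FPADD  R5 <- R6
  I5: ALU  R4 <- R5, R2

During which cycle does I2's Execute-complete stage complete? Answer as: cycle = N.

cycle 1: issue I1 (FPMUL)
cycle 2: I1 read-ops
cycle 7: I1 finished on FPMUL
cycle 8: I1→R3
cycle 9: issue I2 (FPMUL)
cycle 10: I2 read-ops · issue I3 (ALU)
cycle 11: I3 read-ops
cycle 12: I3 finished on ALU
cycle 13: I3→R5
cycle 14: issue I4 (FPADD)
cycle 15: I2 finished on FPMUL · I4 read-ops · issue I5 (ALU)
cycle 16: I2→R1
cycle 18: I4 finished on FPADD
cycle 19: I4→R5
cycle 20: I5 read-ops
cycle 21: I5 finished on ALU
cycle 22: I5→R4

cycle = 15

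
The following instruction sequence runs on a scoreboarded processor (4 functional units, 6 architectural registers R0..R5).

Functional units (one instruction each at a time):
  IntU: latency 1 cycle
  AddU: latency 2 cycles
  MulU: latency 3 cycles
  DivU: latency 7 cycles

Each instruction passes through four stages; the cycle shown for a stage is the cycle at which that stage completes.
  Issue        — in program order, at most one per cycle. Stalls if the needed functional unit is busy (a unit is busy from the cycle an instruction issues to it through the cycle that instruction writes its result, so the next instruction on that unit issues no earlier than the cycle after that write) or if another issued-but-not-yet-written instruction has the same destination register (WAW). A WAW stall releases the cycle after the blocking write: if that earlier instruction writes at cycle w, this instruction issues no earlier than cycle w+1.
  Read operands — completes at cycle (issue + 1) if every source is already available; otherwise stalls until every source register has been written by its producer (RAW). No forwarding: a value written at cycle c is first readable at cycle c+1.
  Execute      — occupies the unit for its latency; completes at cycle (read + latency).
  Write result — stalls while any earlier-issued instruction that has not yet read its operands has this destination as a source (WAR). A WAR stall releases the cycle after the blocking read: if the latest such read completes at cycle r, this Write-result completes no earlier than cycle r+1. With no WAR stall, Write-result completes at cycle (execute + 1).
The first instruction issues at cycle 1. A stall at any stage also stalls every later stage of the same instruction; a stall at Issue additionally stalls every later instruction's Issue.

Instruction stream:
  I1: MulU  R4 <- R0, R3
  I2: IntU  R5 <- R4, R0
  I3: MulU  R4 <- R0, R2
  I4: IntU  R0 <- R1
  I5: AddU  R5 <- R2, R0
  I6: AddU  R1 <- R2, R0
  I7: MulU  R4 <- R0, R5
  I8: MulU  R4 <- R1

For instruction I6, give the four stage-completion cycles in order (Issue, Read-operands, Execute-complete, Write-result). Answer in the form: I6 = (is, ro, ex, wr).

I6 = (18, 19, 21, 22)

I1 -> (1, 2, 5, 6)
I2 -> (2, 7, 8, 9)  // RAW R4: wait I1 write@6
I3 -> (7, 8, 11, 12)  // struct: MulU busy until I1 writes@6
I4 -> (10, 11, 12, 13)  // struct: IntU busy until I2 writes@9
I5 -> (11, 14, 16, 17)  // RAW R0: wait I4 write@13
I6 -> (18, 19, 21, 22)  // struct: AddU busy until I5 writes@17
I7 -> (19, 20, 23, 24)
I8 -> (25, 26, 29, 30)  // struct: MulU busy until I7 writes@24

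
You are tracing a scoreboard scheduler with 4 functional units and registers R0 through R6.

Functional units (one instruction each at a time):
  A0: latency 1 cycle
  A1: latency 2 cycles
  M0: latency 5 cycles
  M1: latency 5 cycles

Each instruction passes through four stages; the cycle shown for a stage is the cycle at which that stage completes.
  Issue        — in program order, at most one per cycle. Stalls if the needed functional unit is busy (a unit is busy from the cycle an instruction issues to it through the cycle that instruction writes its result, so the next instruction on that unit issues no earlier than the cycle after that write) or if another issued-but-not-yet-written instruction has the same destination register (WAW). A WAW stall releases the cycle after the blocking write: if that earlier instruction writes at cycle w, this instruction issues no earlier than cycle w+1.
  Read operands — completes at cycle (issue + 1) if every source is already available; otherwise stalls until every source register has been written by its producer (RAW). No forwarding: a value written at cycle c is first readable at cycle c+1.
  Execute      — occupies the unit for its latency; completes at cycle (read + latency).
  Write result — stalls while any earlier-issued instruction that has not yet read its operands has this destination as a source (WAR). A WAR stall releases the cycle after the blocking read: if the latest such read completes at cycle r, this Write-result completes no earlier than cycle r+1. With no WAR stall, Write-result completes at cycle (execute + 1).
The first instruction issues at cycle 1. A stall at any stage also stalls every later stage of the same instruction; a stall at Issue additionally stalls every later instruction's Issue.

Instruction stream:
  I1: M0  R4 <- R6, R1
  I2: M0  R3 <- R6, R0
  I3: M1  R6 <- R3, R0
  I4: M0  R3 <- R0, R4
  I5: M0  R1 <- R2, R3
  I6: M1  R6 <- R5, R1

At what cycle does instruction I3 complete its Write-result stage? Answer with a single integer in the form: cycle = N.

1) issue 1, read 2, done 7, write 8
2) issue 9, read 10, done 15, write 16  <struct: M0 busy until I1 writes@8>
3) issue 10, read 17, done 22, write 23  <RAW R3: wait I2 write@16>
4) issue 17, read 18, done 23, write 24  <struct: M0 busy until I2 writes@16>
5) issue 25, read 26, done 31, write 32  <struct: M0 busy until I4 writes@24>
6) issue 26, read 33, done 38, write 39  <RAW R1: wait I5 write@32>

cycle = 23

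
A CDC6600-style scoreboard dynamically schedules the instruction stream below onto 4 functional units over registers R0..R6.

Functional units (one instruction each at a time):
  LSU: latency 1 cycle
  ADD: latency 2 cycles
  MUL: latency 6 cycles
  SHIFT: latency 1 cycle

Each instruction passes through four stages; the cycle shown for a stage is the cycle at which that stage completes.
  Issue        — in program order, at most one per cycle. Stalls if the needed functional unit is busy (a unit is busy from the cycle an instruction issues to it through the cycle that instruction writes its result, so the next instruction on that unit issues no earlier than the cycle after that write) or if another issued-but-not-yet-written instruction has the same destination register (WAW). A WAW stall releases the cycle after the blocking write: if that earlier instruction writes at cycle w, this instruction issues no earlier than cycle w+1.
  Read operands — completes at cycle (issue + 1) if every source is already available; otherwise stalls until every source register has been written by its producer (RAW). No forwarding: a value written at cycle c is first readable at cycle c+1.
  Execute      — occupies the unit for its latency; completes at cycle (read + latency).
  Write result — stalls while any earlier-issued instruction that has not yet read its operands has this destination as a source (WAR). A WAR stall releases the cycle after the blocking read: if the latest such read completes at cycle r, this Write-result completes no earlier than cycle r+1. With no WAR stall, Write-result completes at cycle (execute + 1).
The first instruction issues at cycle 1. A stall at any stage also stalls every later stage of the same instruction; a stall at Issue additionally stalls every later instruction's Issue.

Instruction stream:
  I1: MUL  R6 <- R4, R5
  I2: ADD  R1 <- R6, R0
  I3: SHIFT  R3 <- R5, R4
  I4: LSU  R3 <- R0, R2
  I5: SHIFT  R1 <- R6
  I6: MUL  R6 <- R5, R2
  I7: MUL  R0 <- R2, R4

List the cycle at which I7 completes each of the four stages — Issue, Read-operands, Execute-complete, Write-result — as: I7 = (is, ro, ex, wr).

I7 = (24, 25, 31, 32)

  I1 | 1 | 2 | 8 | 9
  I2 | 2 | 10 | 12 | 13   RAW R6: wait I1 write@9
  I3 | 3 | 4 | 5 | 6
  I4 | 7 | 8 | 9 | 10   WAW R3: wait I3 write@6
  I5 | 14 | 15 | 16 | 17   WAW R1: wait I2 write@13
  I6 | 15 | 16 | 22 | 23
  I7 | 24 | 25 | 31 | 32   struct: MUL busy until I6 writes@23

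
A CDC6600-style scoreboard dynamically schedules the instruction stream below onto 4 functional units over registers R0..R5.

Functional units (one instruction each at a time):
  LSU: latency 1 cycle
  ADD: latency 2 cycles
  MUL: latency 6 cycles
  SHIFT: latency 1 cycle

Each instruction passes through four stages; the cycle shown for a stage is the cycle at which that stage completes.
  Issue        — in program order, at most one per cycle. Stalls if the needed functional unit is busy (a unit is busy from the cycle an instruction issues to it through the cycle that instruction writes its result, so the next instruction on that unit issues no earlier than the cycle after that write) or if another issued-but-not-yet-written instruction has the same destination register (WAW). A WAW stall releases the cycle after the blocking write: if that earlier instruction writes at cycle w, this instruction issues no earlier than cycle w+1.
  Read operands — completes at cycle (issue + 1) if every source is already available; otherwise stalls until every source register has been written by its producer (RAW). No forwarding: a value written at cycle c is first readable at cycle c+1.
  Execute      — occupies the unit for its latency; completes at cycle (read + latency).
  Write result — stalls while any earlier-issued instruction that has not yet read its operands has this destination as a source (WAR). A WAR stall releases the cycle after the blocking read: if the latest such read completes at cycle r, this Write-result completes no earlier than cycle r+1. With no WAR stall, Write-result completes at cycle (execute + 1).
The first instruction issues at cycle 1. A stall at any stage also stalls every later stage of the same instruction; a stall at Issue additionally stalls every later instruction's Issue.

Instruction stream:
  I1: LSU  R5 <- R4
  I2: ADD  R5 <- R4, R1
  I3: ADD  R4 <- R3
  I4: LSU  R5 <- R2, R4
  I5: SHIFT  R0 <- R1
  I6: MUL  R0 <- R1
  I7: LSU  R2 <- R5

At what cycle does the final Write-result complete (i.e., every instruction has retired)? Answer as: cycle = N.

c1: I1→LSU
c2: I1 RO
c3: I1 EX
c4: I1 WR R5
c5: I2→ADD
c6: I2 RO
c8: I2 EX
c9: I2 WR R5
c10: I3→ADD
c11: I3 RO · I4→LSU
c12: I5→SHIFT
c13: I3 EX · I5 RO
c14: I3 WR R4 · I5 EX
c15: I4 RO · I5 WR R0
c16: I4 EX · I6→MUL
c17: I4 WR R5 · I6 RO
c18: I7→LSU
c19: I7 RO
c20: I7 EX
c21: I7 WR R2
c23: I6 EX
c24: I6 WR R0

cycle = 24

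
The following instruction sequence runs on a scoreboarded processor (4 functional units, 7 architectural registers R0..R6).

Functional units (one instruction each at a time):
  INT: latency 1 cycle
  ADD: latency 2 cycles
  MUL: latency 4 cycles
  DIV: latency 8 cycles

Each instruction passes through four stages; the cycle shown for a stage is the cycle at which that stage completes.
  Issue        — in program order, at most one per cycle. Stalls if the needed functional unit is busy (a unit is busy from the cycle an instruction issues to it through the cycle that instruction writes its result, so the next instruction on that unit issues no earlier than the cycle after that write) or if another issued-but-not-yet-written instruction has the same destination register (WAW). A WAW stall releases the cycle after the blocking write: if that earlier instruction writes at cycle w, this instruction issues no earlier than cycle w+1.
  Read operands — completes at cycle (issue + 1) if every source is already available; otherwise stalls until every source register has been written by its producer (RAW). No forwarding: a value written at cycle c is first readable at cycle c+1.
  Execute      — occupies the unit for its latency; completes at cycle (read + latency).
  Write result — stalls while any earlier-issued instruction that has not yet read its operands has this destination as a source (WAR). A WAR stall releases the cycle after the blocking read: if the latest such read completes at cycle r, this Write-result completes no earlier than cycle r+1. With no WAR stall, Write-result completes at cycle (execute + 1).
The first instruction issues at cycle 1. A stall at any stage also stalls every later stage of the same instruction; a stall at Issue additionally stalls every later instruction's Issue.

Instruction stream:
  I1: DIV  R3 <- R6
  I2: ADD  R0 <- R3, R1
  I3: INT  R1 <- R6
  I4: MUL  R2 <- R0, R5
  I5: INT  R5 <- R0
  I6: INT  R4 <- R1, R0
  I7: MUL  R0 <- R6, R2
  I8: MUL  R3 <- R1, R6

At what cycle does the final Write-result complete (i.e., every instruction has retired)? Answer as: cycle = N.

cycle = 35

[1] I1 dispatched to DIV
[2] I1 operands ready · I2 dispatched to ADD
[3] I3 dispatched to INT
[4] I3 operands ready · I4 dispatched to MUL
[5] I3 complete
[10] I1 complete
[11] R3←I1
[12] I2 operands ready
[13] R1←I3
[14] I2 complete · I5 dispatched to INT
[15] R0←I2
[16] I4 operands ready · I5 operands ready
[17] I5 complete
[18] R5←I5
[19] I6 dispatched to INT
[20] I4 complete · I6 operands ready
[21] R2←I4 · I6 complete
[22] R4←I6 · I7 dispatched to MUL
[23] I7 operands ready
[27] I7 complete
[28] R0←I7
[29] I8 dispatched to MUL
[30] I8 operands ready
[34] I8 complete
[35] R3←I8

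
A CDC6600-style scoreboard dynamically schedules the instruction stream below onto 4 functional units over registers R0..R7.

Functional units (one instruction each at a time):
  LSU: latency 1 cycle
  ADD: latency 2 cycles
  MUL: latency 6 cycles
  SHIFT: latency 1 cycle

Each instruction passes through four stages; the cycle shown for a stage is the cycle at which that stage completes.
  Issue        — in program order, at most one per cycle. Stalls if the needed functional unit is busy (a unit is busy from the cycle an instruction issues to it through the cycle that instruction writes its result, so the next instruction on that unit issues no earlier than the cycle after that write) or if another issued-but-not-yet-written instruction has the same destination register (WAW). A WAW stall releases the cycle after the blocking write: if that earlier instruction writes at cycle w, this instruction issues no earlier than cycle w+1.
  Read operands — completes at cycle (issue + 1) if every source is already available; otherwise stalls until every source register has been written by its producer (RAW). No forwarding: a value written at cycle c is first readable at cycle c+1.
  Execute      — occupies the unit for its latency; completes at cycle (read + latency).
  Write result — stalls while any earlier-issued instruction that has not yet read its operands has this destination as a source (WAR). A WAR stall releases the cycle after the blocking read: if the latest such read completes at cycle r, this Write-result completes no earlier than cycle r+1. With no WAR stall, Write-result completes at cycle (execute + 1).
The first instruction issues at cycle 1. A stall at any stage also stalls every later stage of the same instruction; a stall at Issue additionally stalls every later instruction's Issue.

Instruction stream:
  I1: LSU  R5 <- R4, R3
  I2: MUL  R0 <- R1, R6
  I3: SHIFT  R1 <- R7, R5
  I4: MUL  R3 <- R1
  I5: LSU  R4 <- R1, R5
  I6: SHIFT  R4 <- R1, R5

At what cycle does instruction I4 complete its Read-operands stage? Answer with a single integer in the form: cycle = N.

cycle = 12

1) issue 1, read 2, done 3, write 4
2) issue 2, read 3, done 9, write 10
3) issue 3, read 5, done 6, write 7  <RAW R5: wait I1 write@4>
4) issue 11, read 12, done 18, write 19  <struct: MUL busy until I2 writes@10>
5) issue 12, read 13, done 14, write 15
6) issue 16, read 17, done 18, write 19  <WAW R4: wait I5 write@15>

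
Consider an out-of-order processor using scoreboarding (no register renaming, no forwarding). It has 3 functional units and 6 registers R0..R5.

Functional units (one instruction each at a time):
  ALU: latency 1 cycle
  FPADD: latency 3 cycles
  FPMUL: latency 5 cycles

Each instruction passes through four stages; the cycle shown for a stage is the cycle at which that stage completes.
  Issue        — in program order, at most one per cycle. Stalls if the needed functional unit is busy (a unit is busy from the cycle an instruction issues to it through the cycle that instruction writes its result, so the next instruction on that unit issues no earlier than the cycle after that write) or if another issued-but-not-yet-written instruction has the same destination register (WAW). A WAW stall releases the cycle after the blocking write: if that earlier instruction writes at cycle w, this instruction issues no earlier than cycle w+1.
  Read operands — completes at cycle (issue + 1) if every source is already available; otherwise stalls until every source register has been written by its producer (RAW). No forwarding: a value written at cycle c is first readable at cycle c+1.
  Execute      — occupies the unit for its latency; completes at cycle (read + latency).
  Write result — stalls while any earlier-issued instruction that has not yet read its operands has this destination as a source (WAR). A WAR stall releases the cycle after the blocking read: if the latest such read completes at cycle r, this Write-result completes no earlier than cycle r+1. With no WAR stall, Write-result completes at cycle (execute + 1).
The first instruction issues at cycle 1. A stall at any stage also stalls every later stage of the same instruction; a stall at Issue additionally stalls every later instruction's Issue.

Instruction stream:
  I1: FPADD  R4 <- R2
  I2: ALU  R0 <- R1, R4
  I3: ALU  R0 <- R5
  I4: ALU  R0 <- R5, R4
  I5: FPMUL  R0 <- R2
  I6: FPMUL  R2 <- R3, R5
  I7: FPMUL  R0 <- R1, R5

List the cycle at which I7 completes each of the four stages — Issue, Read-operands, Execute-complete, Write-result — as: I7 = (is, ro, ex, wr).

I7 = (34, 35, 40, 41)

t=1  I1 dispatched to FPADD
t=2  I1 operands ready; I2 dispatched to ALU
t=5  I1 complete
t=6  R4←I1
t=7  I2 operands ready
t=8  I2 complete
t=9  R0←I2
t=10  I3 dispatched to ALU
t=11  I3 operands ready
t=12  I3 complete
t=13  R0←I3
t=14  I4 dispatched to ALU
t=15  I4 operands ready
t=16  I4 complete
t=17  R0←I4
t=18  I5 dispatched to FPMUL
t=19  I5 operands ready
t=24  I5 complete
t=25  R0←I5
t=26  I6 dispatched to FPMUL
t=27  I6 operands ready
t=32  I6 complete
t=33  R2←I6
t=34  I7 dispatched to FPMUL
t=35  I7 operands ready
t=40  I7 complete
t=41  R0←I7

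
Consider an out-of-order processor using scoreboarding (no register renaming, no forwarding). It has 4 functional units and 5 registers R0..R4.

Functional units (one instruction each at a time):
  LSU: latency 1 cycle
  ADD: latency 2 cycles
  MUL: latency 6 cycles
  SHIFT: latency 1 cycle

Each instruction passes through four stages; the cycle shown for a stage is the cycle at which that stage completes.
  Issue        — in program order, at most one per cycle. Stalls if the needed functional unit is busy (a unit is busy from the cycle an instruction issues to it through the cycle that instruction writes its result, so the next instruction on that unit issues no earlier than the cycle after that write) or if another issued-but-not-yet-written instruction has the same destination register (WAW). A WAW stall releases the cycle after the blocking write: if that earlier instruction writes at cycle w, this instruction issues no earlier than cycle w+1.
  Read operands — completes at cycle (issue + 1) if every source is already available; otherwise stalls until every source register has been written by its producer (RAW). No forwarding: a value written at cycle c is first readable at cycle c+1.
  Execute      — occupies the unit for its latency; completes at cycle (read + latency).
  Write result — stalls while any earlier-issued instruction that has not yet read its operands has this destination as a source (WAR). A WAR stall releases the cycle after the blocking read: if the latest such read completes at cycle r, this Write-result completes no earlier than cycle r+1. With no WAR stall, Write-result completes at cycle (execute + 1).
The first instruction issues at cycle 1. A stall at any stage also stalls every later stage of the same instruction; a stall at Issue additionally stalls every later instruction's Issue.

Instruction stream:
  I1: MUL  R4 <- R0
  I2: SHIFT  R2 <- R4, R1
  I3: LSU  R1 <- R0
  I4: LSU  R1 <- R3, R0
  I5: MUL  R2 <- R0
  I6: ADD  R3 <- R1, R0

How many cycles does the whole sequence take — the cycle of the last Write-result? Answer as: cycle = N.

cycle = 21

[1] I1 issues→MUL
[2] I1 reads; I2 issues→SHIFT
[3] I3 issues→LSU
[4] I3 reads
[5] I3 exec-done
[8] I1 exec-done
[9] I1 writes R4
[10] I2 reads
[11] I2 exec-done; I3 writes R1
[12] I2 writes R2; I4 issues→LSU
[13] I4 reads; I5 issues→MUL
[14] I4 exec-done; I5 reads; I6 issues→ADD
[15] I4 writes R1
[16] I6 reads
[18] I6 exec-done
[19] I6 writes R3
[20] I5 exec-done
[21] I5 writes R2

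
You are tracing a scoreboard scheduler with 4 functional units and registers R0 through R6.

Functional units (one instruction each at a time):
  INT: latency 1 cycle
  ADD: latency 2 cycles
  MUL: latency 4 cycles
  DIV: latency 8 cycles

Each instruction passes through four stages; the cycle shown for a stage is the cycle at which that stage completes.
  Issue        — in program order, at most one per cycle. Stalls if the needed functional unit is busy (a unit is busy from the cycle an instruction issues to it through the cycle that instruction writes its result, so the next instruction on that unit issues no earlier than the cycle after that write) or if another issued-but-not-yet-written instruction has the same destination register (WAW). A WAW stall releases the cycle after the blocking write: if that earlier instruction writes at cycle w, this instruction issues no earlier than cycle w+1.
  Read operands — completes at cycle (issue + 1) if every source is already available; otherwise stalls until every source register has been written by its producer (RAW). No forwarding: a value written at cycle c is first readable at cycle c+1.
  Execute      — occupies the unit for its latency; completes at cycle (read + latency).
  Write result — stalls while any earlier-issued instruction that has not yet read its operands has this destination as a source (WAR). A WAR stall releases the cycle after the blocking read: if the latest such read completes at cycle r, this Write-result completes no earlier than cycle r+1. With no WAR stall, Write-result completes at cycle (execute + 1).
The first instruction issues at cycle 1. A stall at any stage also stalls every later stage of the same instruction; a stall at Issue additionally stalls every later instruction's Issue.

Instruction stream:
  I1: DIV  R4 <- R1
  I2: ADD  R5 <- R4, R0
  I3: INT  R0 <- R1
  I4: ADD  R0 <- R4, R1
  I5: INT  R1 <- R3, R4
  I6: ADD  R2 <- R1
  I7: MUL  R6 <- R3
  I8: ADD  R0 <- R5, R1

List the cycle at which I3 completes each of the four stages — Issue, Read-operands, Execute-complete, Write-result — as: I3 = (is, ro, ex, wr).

I3 = (3, 4, 5, 13)

t=1  issue I1 (DIV)
t=2  I1 read-ops; issue I2 (ADD)
t=3  issue I3 (INT)
t=4  I3 read-ops
t=5  I3 finished on INT
t=10  I1 finished on DIV
t=11  I1→R4
t=12  I2 read-ops
t=13  I3→R0
t=14  I2 finished on ADD
t=15  I2→R5
t=16  issue I4 (ADD)
t=17  I4 read-ops; issue I5 (INT)
t=18  I5 read-ops
t=19  I4 finished on ADD; I5 finished on INT
t=20  I4→R0; I5→R1
t=21  issue I6 (ADD)
t=22  I6 read-ops; issue I7 (MUL)
t=23  I7 read-ops
t=24  I6 finished on ADD
t=25  I6→R2
t=26  issue I8 (ADD)
t=27  I7 finished on MUL; I8 read-ops
t=28  I7→R6
t=29  I8 finished on ADD
t=30  I8→R0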